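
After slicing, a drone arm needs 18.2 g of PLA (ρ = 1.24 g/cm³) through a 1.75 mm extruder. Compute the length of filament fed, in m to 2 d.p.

Volume = 18.2 g / 1.24 g·cm⁻³ = 14.6774 cm³ = 14677.4 mm³.
A = π r² = π × 0.875² = 2.4053 mm².
L = V/A = 14677.4/2.4053 = 6102.11 mm → 6.10 m.

6.10 m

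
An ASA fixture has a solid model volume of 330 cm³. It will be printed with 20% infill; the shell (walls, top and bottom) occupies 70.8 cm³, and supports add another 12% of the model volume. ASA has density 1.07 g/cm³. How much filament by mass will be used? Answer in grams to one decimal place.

Volume inside the shell = 330 − 70.8, so 259.2 cm³.
Infill volume = 0.20 × 259.2 = 51.84 cm³.
Support: 0.12 × 330 → 39.6 cm³.
Total printed volume = 70.8 + 51.84 + 39.6 = 162.24 cm³.
Mass = 162.24 × 1.07, so 173.5968 g.

173.6 g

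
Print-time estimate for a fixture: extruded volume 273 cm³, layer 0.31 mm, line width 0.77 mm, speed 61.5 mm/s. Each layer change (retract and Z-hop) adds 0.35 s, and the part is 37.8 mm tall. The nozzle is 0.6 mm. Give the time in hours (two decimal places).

Line area = 0.31 × 0.77, so 0.2387 mm².
Total extruded path = 273000/0.2387 = 1143695 mm.
Time extruding = 1143695 / 61.5, so 18596.7 s.
Layer count = ceil(37.8 / 0.31) = 122.
Z-hop total: 122 × 0.35 → 42.7 s.
Altogether 18596.7 + 42.7 = 18639.4 s, i.e. 5.18 hours.

5.18 hours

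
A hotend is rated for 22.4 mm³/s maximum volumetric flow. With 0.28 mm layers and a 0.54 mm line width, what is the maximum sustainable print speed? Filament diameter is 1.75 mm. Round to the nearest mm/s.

Extrusion cross-section = 0.28 × 0.54 = 0.1512 mm².
v_max = Q/A = 22.4/0.1512 = 148.15 mm/s → 148 mm/s.

148 mm/s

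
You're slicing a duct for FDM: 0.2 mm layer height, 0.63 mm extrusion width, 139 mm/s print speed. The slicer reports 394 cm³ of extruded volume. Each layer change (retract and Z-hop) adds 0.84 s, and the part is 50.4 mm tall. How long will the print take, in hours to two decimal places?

6.31 hours

Bead cross-section = 0.2 × 0.63, so 0.126 mm².
Path length: 394000 mm³ / 0.126 mm² → 3126984.1 mm.
Time extruding: 3126984.1 / 139 → 22496.3 s.
Layers = ⌈50.4/0.2⌉ = 252.
Z-hop total = 252 × 0.84 = 211.68 s.
Total = 22496.3 + 211.68 = 22707.98 s = 6.31 hours.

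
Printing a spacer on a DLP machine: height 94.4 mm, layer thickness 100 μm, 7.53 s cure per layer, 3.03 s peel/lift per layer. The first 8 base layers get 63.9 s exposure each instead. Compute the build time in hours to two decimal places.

2.89 hours

Layers = ⌈94.4/0.1⌉ = 944.
Bottom layers = 8 × (63.9 + 3.03) = 535.44 s.
Remaining layers = 936 × (7.53 + 3.03) = 9884.16 s.
Sum: 535.44 + 9884.16 = 10419.6 s → 2.89 hours.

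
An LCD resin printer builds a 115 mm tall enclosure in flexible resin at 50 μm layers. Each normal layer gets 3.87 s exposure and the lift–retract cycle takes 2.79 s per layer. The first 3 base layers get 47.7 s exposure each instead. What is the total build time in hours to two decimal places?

Number of layers: 115 / 0.05 → 2300 (rounded up).
Burn-in layers = 3 × (47.7 + 2.79) = 151.47 s.
Normal layers = 2297 × (3.87 + 2.79), so 15298.02 s.
Total = 151.47 + 15298.02 = 15449.49 s = 4.29 hours.

4.29 hours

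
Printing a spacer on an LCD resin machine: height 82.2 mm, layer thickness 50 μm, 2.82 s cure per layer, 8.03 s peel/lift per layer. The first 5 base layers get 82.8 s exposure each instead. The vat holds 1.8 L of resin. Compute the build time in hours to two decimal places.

Number of layers: 82.2 / 0.05 → 1644 (rounded up).
Base layers = 5 × (82.8 + 8.03) = 454.15 s.
Remaining layers = 1639 × (2.82 + 8.03) = 17783.15 s.
Total = 454.15 + 17783.15 = 18237.3 s = 5.07 hours.

5.07 hours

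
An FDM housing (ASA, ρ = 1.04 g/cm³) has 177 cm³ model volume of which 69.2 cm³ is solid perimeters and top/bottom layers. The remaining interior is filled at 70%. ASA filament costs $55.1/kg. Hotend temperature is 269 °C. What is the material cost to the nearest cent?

Interior volume: 177 − 69.2 → 107.8 cm³.
Infill deposited = 0.70 × 107.8, so 75.46 cm³.
Deposited volume: 69.2 + 75.46 → 144.66 cm³.
Mass = 144.66 × 1.04 = 150.4464 g.
Cost = 150.4464 g / 1000 × $55.1/kg = $8.29.

$8.29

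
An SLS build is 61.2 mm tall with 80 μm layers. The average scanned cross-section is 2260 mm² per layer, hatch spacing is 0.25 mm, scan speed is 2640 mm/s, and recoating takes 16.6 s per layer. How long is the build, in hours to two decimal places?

4.26 hours

Layers = ⌈61.2/0.08⌉ = 765.
Per-layer scan distance: 2260 / 0.25 → 9040 mm.
Laser time per layer = 9040 / 2640 = 3.4242 s.
Layer cycle = 3.4242 + 16.6, so 20.0242 s.
765 layers × 20.0242 s/layer = 15318.513 s, i.e. 4.26 hours.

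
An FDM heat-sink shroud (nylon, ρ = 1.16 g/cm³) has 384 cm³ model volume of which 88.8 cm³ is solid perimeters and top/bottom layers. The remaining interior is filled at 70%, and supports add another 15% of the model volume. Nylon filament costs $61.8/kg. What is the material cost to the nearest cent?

Interior volume = 384 − 88.8, so 295.2 cm³.
Deposited infill = 0.70 × 295.2 = 206.64 cm³.
Support: 0.15 × 384 → 57.6 cm³.
Total extruded = 88.8 + 206.64 + 57.6, so 353.04 cm³.
Mass: 353.04 × 1.16 → 409.5264 g.
Cost = 409.5264 g / 1000 × $61.8/kg = $25.31.

$25.31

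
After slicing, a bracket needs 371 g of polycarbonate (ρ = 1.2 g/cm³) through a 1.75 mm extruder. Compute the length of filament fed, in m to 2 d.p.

Extruded volume: 371/1.2 = 309.1667 cm³ (309166.7 mm³).
Cross-section of 1.75 mm filament: π·(1.75/2)² = 2.4053 mm².
L = V/A = 309166.7/2.4053 = 128535.61 mm → 128.54 m.

128.54 m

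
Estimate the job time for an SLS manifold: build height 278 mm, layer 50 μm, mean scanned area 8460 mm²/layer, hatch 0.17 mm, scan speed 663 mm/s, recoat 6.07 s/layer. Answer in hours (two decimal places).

125.30 hours

Number of layers: 278 / 0.05 → 5560 (rounded up).
Per-layer scan distance = 8460 / 0.17, so 49764.7 mm.
Per-layer scan time = 49764.7 / 663, so 75.0599 s.
Per-layer time = 75.0599 + 6.07, so 81.1299 s.
5560 layers × 81.1299 s/layer = 451082.244 s, i.e. 125.30 hours.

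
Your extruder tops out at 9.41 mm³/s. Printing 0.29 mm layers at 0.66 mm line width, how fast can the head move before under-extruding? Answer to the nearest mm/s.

49 mm/s

Extrusion cross-section = 0.29 × 0.66 = 0.1914 mm².
v_max = Q/A = 9.41/0.1914 = 49.16 mm/s → 49 mm/s.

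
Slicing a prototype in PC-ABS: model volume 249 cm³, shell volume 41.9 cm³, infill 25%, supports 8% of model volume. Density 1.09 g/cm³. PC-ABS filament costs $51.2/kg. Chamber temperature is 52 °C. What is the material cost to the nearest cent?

$6.34

Interior volume: 249 − 41.9 → 207.1 cm³.
Infill volume = 0.25 × 207.1, so 51.775 cm³.
Support: 0.08 × 249 → 19.92 cm³.
Deposited volume: 41.9 + 51.775 + 19.92 → 113.595 cm³.
Mass = 113.595 × 1.09, so 123.81855 g.
At $51.2/kg: 123.81855/1000 × 51.2 = $6.34.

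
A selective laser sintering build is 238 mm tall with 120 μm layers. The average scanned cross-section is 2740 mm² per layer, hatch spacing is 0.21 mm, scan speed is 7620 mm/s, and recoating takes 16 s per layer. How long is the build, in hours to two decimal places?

9.76 hours

Layers = ⌈238/0.12⌉ = 1984.
Scan path per layer = 2740 / 0.21, so 13047.6 mm.
Per-layer scan time: 13047.6 / 7620 → 1.7123 s.
Per-layer time = 1.7123 + 16 = 17.7123 s.
Total: 1984 × 17.7123 s = 35141.2032 s → 9.76 hours.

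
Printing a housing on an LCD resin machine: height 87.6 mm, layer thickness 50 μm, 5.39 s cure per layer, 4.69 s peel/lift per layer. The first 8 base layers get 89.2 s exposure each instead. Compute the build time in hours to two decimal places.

Layer count = ceil(87.6 / 0.05) = 1752.
Bottom layers = 8 × (89.2 + 4.69), so 751.12 s.
Regular layers = 1744 × (5.39 + 4.69), so 17579.52 s.
Total = 751.12 + 17579.52 = 18330.64 s = 5.09 hours.

5.09 hours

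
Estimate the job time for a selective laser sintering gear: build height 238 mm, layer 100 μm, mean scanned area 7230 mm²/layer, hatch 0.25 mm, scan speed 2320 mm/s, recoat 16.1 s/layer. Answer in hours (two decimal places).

Layers = ⌈238/0.1⌉ = 2380.
Scan path per layer = 7230 / 0.25 = 28920 mm.
Scan time per layer: 28920 / 2320 → 12.4655 s.
Per-layer time = 12.4655 + 16.1 = 28.5655 s.
2380 layers × 28.5655 s/layer = 67985.89 s, i.e. 18.88 hours.

18.88 hours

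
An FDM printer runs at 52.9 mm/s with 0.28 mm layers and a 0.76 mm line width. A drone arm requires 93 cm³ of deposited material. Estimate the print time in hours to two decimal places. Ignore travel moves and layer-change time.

Line area = 0.28 × 0.76 = 0.2128 mm².
Total extruded path = 93000/0.2128 = 437030.1 mm.
Time extruding = 437030.1 / 52.9 = 8261.4 s.
In the requested units: 8261.4 s = 2.29 hours.

2.29 hours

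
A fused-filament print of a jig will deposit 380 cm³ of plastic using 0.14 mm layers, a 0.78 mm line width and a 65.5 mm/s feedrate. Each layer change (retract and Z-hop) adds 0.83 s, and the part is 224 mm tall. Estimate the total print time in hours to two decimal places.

15.13 hours

Line area: 0.14 × 0.78 → 0.1092 mm².
Path length: 380000 mm³ / 0.1092 mm² → 3479853.5 mm.
Time extruding: 3479853.5 / 65.5 → 53127.5 s.
Layer count = ceil(224 / 0.14) = 1600.
Non-print overhead = 1600 × 0.83 = 1328 s.
Total = 53127.5 + 1328 = 54455.5 s = 15.13 hours.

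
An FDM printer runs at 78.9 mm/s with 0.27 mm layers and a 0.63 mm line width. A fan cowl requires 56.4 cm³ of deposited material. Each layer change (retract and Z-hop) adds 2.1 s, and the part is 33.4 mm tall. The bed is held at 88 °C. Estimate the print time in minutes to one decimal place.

74.4 minutes

Extrusion cross-section: 0.27 × 0.63 → 0.1701 mm².
Toolpath length = 56.4 cm³ / 0.1701 mm² = 56400 / 0.1701 = 331569.7 mm.
Print-move time = 331569.7 / 78.9 = 4202.4 s.
Layer count = ceil(33.4 / 0.27) = 124.
Z-hop total: 124 × 2.1 → 260.4 s.
Altogether 4202.4 + 260.4 = 4462.8 s, i.e. 74.4 minutes.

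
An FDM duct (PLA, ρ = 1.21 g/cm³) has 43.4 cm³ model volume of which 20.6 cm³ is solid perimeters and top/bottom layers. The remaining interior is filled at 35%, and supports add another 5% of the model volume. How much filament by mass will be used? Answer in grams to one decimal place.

Volume inside the shell: 43.4 − 20.6 → 22.8 cm³.
Deposited infill: 0.35 × 22.8 → 7.98 cm³.
Support = 0.05 × 43.4 = 2.17 cm³.
Total extruded = 20.6 + 7.98 + 2.17, so 30.75 cm³.
Mass = 30.75 × 1.21, so 37.2075 g.

37.2 g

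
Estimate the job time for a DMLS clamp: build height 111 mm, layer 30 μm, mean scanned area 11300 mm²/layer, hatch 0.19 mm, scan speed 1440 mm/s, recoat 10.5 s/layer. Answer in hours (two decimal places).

Layer count = ceil(111 / 0.03) = 3700.
Scan path per layer = 11300 / 0.19, so 59473.7 mm.
Laser time per layer: 59473.7 / 1440 → 41.3012 s.
Time per layer = 41.3012 + 10.5, so 51.8012 s.
3700 layers × 51.8012 s/layer = 191664.44 s, i.e. 53.24 hours.

53.24 hours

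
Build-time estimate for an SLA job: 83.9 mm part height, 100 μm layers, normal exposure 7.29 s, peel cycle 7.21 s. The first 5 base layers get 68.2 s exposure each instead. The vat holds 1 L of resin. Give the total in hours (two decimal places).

3.46 hours

Layers = ⌈83.9/0.1⌉ = 839.
Base layers = 5 × (68.2 + 7.21), so 377.05 s.
Remaining layers = 834 × (7.29 + 7.21) = 12093 s.
Total = 377.05 + 12093 = 12470.05 s = 3.46 hours.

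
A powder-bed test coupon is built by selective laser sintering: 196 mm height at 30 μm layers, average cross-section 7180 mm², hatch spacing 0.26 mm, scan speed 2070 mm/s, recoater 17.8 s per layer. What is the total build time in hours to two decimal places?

56.52 hours

Layer count = ceil(196 / 0.03) = 6534.
Hatch length per layer: 7180 / 0.26 → 27615.4 mm.
Laser time per layer: 27615.4 / 2070 → 13.3408 s.
Per-layer time = 13.3408 + 17.8 = 31.1408 s.
Build time = 6534 × 31.1408 = 203473.9872 s = 56.52 hours.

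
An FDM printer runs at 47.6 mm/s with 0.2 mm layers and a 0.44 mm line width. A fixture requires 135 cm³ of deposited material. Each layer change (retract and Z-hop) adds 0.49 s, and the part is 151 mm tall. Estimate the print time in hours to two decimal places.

9.06 hours

Extrusion cross-section = 0.2 × 0.44, so 0.088 mm².
Toolpath length = 135 cm³ / 0.088 mm² = 135000 / 0.088 = 1534090.9 mm.
Time extruding: 1534090.9 / 47.6 → 32228.8 s.
Layer count = ceil(151 / 0.2) = 755.
Z-hop total = 755 × 0.49, so 369.95 s.
Altogether 32228.8 + 369.95 = 32598.75 s, i.e. 9.06 hours.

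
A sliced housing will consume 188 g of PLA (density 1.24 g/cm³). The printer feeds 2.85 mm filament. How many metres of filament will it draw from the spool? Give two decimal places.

Extruded volume: 188/1.24 = 151.6129 cm³ (151612.9 mm³).
Filament cross-section = π × (2.85/2)² = 6.3794 mm².
Length = 151612.9 / 6.3794 = 23766.01 mm = 23.77 m.

23.77 m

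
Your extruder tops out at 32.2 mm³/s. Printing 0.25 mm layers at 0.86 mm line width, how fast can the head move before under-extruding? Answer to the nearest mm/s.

150 mm/s

A = 0.25 × 0.86 = 0.215 mm².
v_max = Q/A = 32.2/0.215 = 149.77 mm/s → 150 mm/s.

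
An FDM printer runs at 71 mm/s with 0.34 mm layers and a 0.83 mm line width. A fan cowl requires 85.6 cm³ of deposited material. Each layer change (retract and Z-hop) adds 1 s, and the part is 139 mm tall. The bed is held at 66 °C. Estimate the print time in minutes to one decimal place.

78.0 minutes

Bead cross-section = 0.34 × 0.83 = 0.2822 mm².
Toolpath length = 85.6 cm³ / 0.2822 mm² = 85600 / 0.2822 = 303331 mm.
Print-move time: 303331 / 71 → 4272.3 s.
Number of layers: 139 / 0.34 → 409 (rounded up).
Z-hop total: 409 × 1 → 409 s.
Altogether 4272.3 + 409 = 4681.3 s, i.e. 78.0 minutes.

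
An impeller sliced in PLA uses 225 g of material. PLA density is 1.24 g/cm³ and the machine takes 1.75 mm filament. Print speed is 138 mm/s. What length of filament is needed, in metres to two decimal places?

Volume = 225 g / 1.24 g·cm⁻³ = 181.4516 cm³ = 181451.6 mm³.
Cross-section of 1.75 mm filament: π·(1.75/2)² = 2.4053 mm².
Length = 181451.6 / 2.4053 = 75438.24 mm = 75.44 m.

75.44 m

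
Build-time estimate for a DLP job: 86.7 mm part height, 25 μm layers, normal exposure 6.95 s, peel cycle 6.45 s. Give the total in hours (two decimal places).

Layers = ⌈86.7/0.025⌉ = 3468.
Per-layer time = 6.95 + 6.45, so 13.4 s.
Total = 3468 × 13.4 = 46471.2 s = 12.91 hours.

12.91 hours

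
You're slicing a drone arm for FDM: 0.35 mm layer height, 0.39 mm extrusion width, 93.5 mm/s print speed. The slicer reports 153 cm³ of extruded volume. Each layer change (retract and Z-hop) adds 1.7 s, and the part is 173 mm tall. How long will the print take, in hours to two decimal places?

Extrusion cross-section = 0.35 × 0.39, so 0.1365 mm².
Path length: 153000 mm³ / 0.1365 mm² → 1120879.1 mm.
Time extruding = 1120879.1 / 93.5, so 11988 s.
Layers = ⌈173/0.35⌉ = 495.
Z-hop total = 495 × 1.7 = 841.5 s.
Total = 11988 + 841.5 = 12829.5 s = 3.56 hours.

3.56 hours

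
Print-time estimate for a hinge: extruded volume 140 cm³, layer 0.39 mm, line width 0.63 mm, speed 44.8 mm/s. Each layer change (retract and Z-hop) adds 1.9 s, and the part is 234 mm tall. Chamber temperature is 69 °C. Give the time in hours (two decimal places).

Bead cross-section = 0.39 × 0.63, so 0.2457 mm².
Total extruded path = 140000/0.2457 = 569800.6 mm.
Print-move time = 569800.6 / 44.8, so 12718.8 s.
Layer count = ceil(234 / 0.39) = 600.
Layer-change overhead = 600 × 1.9, so 1140 s.
Altogether 12718.8 + 1140 = 13858.8 s, i.e. 3.85 hours.

3.85 hours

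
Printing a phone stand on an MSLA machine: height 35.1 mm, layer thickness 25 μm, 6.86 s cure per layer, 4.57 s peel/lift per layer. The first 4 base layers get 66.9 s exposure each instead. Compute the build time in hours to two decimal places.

4.52 hours

Number of layers: 35.1 / 0.025 → 1404 (rounded up).
Burn-in layers = 4 × (66.9 + 4.57) = 285.88 s.
Remaining layers = 1400 × (6.86 + 4.57), so 16002 s.
Total = 285.88 + 16002 = 16287.88 s = 4.52 hours.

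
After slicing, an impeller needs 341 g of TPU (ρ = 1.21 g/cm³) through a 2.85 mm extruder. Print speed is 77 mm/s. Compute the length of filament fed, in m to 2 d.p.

44.18 m

Extruded volume: 341/1.21 = 281.8182 cm³ (281818.2 mm³).
A = π r² = π × 1.425² = 6.3794 mm².
L = V/A = 281818.2/6.3794 = 44176.29 mm → 44.18 m.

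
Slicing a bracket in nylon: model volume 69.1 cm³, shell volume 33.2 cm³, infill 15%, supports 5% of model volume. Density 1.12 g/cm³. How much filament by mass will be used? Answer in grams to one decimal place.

Infill region = 69.1 − 33.2, so 35.9 cm³.
Infill deposited = 0.15 × 35.9, so 5.385 cm³.
Support = 0.05 × 69.1, so 3.455 cm³.
Deposited volume: 33.2 + 5.385 + 3.455 → 42.04 cm³.
Mass: 42.04 × 1.12 → 47.0848 g.

47.1 g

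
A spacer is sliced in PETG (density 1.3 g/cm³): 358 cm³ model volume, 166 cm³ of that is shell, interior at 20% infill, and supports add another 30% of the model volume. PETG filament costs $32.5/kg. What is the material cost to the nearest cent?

$13.17

Interior volume: 358 − 166 → 192 cm³.
Infill deposited: 0.20 × 192 → 38.4 cm³.
Support = 0.30 × 358 = 107.4 cm³.
Total printed volume: 166 + 38.4 + 107.4 → 311.8 cm³.
Mass = 311.8 × 1.3, so 405.34 g.
Cost = 405.34 g / 1000 × $32.5/kg = $13.17.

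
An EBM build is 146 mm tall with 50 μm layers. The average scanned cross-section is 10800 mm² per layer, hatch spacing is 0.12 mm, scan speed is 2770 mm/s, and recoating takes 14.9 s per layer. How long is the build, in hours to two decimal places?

Layers = ⌈146/0.05⌉ = 2920.
Hatch length per layer = 10800 / 0.12 = 90000 mm.
Per-layer scan time = 90000 / 2770 = 32.491 s.
Time per layer = 32.491 + 14.9 = 47.391 s.
Total: 2920 × 47.391 s = 138381.72 s → 38.44 hours.

38.44 hours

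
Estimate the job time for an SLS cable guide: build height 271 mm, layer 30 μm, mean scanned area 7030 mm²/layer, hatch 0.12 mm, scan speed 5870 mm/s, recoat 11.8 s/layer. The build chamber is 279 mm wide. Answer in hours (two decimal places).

54.66 hours

Layers = ⌈271/0.03⌉ = 9034.
Hatch length per layer = 7030 / 0.12 = 58583.3 mm.
Scan time per layer = 58583.3 / 5870 = 9.9801 s.
Layer cycle: 9.9801 + 11.8 → 21.7801 s.
Build time = 9034 × 21.7801 = 196761.4234 s = 54.66 hours.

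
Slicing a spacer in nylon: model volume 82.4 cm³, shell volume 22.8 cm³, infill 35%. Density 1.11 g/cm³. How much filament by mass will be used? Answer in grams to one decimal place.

48.5 g

Infill region: 82.4 − 22.8 → 59.6 cm³.
Infill volume = 0.35 × 59.6 = 20.86 cm³.
Total printed volume = 22.8 + 20.86, so 43.66 cm³.
Mass = 43.66 × 1.11 = 48.4626 g.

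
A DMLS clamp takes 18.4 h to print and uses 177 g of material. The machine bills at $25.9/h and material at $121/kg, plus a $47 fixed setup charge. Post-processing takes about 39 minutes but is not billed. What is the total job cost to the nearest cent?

$544.98

Machine cost = 25.9 × 18.4 = $476.56.
Feedstock cost: 121 × 177/1000 → $21.417.
Adding setup: 476.56 + 21.417 + 47 → 544.977 ≈ $544.98.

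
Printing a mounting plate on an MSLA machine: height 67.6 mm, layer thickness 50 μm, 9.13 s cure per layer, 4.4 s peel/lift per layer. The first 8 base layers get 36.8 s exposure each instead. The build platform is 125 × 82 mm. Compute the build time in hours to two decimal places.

Layer count = ceil(67.6 / 0.05) = 1352.
Bottom layers = 8 × (36.8 + 4.4), so 329.6 s.
Regular layers = 1344 × (9.13 + 4.4) = 18184.32 s.
Sum: 329.6 + 18184.32 = 18513.92 s → 5.14 hours.

5.14 hours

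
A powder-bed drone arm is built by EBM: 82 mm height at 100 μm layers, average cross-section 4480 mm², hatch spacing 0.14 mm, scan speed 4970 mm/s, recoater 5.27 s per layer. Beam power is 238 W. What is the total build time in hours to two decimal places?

Layer count = ceil(82 / 0.1) = 820.
Per-layer scan distance: 4480 / 0.14 → 32000 mm.
Scan time per layer = 32000 / 4970, so 6.4386 s.
Per-layer time: 6.4386 + 5.27 → 11.7086 s.
820 layers × 11.7086 s/layer = 9601.052 s, i.e. 2.67 hours.

2.67 hours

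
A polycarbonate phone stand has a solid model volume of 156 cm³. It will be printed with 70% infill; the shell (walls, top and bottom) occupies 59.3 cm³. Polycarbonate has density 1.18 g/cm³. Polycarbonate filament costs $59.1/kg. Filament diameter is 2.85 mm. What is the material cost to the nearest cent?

Infill region = 156 − 59.3, so 96.7 cm³.
Deposited infill: 0.70 × 96.7 → 67.69 cm³.
Total extruded = 59.3 + 67.69, so 126.99 cm³.
Mass = 126.99 × 1.18 = 149.8482 g.
At $59.1/kg: 149.8482/1000 × 59.1 = $8.86.

$8.86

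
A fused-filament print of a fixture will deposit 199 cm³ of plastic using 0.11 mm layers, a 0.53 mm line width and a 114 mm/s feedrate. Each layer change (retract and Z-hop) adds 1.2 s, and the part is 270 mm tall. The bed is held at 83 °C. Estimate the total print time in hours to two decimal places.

9.14 hours

Line area = 0.11 × 0.53, so 0.0583 mm².
Total extruded path = 199000/0.0583 = 3413379.1 mm.
Print-move time = 3413379.1 / 114, so 29941.9 s.
Number of layers: 270 / 0.11 → 2455 (rounded up).
Non-print overhead = 2455 × 1.2 = 2946 s.
Total = 29941.9 + 2946 = 32887.9 s = 9.14 hours.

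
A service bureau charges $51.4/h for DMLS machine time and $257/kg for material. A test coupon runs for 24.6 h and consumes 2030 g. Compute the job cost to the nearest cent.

Time charge = 51.4 × 24.6 = $1264.44.
Feedstock cost: 257 × 2030/1000 → $521.71.
Total = 1264.44 + 521.71 = $1786.15.

$1786.15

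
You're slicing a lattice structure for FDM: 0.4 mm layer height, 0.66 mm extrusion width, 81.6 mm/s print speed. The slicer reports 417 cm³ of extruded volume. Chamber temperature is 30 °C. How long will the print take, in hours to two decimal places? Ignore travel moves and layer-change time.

5.38 hours

Bead cross-section = 0.4 × 0.66 = 0.264 mm².
Path length: 417000 mm³ / 0.264 mm² → 1579545.5 mm.
Extrusion time = 1579545.5 / 81.6, so 19357.2 s.
Converting: 19357.2 s = 5.38 hours.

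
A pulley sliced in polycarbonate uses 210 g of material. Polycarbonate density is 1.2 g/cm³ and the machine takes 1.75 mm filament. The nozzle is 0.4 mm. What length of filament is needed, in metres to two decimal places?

Volume = 210 g / 1.2 g·cm⁻³ = 175 cm³ = 175000 mm³.
A = π r² = π × 0.875² = 2.4053 mm².
L = V/A = 175000/2.4053 = 72756 mm → 72.76 m.

72.76 m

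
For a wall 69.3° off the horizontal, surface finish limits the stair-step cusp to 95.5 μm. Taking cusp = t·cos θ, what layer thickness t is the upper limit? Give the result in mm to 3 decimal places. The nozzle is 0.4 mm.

0.270 mm

t = h_c / cos θ = 0.0955 / 0.3535 = 0.270 mm.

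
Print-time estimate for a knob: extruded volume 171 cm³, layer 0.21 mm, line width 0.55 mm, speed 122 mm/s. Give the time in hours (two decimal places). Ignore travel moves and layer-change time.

Bead cross-section = 0.21 × 0.55 = 0.1155 mm².
Path length: 171000 mm³ / 0.1155 mm² → 1480519.5 mm.
Extrusion time: 1480519.5 / 122 → 12135.4 s.
Converting: 12135.4 s = 3.37 hours.

3.37 hours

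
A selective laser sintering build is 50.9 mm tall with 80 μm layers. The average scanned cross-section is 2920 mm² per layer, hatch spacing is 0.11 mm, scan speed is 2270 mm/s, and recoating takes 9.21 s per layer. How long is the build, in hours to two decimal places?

3.70 hours

Layer count = ceil(50.9 / 0.08) = 637.
Per-layer scan distance: 2920 / 0.11 → 26545.5 mm.
Per-layer scan time: 26545.5 / 2270 → 11.6941 s.
Layer cycle: 11.6941 + 9.21 → 20.9041 s.
Build time = 637 × 20.9041 = 13315.9117 s = 3.70 hours.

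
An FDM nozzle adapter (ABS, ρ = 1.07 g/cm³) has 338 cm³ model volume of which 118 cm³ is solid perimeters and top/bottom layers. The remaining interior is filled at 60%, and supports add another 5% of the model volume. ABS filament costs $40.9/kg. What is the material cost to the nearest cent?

Volume inside the shell: 338 − 118 → 220 cm³.
Deposited infill: 0.60 × 220 → 132 cm³.
Support = 0.05 × 338, so 16.9 cm³.
Total printed volume: 118 + 132 + 16.9 → 266.9 cm³.
Mass = 266.9 × 1.07 = 285.583 g.
Cost = 285.583 g / 1000 × $40.9/kg = $11.68.

$11.68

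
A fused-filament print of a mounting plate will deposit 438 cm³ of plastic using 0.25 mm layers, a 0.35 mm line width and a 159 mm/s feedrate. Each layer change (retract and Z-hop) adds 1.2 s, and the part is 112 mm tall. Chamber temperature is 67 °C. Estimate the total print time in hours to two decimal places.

8.89 hours

Line area = 0.25 × 0.35, so 0.0875 mm².
Path length: 438000 mm³ / 0.0875 mm² → 5005714.3 mm.
Extrusion time = 5005714.3 / 159, so 31482.5 s.
Layers = ⌈112/0.25⌉ = 448.
Non-print overhead: 448 × 1.2 → 537.6 s.
Total = 31482.5 + 537.6 = 32020.1 s = 8.89 hours.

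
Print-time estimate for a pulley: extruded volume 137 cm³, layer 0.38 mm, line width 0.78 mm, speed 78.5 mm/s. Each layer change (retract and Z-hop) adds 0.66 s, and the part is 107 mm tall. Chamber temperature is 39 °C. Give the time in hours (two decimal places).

1.69 hours

Extrusion cross-section: 0.38 × 0.78 → 0.2964 mm².
Toolpath length = 137 cm³ / 0.2964 mm² = 137000 / 0.2964 = 462213.2 mm.
Time extruding = 462213.2 / 78.5, so 5888.1 s.
Number of layers: 107 / 0.38 → 282 (rounded up).
Layer-change overhead = 282 × 0.66, so 186.12 s.
Total = 5888.1 + 186.12 = 6074.22 s = 1.69 hours.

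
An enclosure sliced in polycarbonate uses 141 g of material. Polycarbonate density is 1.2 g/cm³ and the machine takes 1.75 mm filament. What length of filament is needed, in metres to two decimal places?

Volume = 141 g / 1.2 g·cm⁻³ = 117.5 cm³ = 117500 mm³.
A = π r² = π × 0.875² = 2.4053 mm².
L = V/A = 117500/2.4053 = 48850.46 mm → 48.85 m.

48.85 m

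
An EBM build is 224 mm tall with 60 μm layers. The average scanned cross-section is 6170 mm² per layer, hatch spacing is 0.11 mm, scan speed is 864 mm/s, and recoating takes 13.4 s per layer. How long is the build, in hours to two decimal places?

Layer count = ceil(224 / 0.06) = 3734.
Hatch length per layer = 6170 / 0.11, so 56090.9 mm.
Per-layer scan time = 56090.9 / 864, so 64.92 s.
Time per layer = 64.92 + 13.4, so 78.32 s.
Total: 3734 × 78.32 s = 292446.88 s → 81.24 hours.

81.24 hours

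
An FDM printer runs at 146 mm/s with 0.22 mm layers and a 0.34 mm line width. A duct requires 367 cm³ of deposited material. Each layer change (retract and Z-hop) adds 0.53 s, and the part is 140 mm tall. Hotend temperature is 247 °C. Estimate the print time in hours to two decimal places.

9.43 hours

Bead cross-section = 0.22 × 0.34 = 0.0748 mm².
Total extruded path = 367000/0.0748 = 4906417.1 mm.
Time extruding: 4906417.1 / 146 → 33605.6 s.
Number of layers: 140 / 0.22 → 637 (rounded up).
Layer-change overhead = 637 × 0.53, so 337.61 s.
Total = 33605.6 + 337.61 = 33943.21 s = 9.43 hours.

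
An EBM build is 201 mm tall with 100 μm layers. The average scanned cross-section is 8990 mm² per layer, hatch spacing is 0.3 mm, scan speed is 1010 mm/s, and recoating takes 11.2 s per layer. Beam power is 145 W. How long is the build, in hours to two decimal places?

Layer count = ceil(201 / 0.1) = 2010.
Per-layer scan distance: 8990 / 0.3 → 29966.7 mm.
Per-layer scan time: 29966.7 / 1010 → 29.67 s.
Per-layer time: 29.67 + 11.2 → 40.87 s.
Build time = 2010 × 40.87 = 82148.7 s = 22.82 hours.

22.82 hours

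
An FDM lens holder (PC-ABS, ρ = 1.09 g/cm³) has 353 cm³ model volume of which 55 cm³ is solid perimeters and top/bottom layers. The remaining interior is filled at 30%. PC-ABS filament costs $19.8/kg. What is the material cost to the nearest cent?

Infill region = 353 − 55 = 298 cm³.
Infill deposited = 0.30 × 298, so 89.4 cm³.
Total extruded = 55 + 89.4, so 144.4 cm³.
Mass: 144.4 × 1.09 → 157.396 g.
At $19.8/kg: 157.396/1000 × 19.8 = $3.12.

$3.12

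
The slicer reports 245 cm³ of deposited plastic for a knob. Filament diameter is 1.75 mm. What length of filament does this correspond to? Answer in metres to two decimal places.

Filament cross-section = π × (1.75/2)² = 2.4053 mm².
Length = 245 cm³ / 2.4053 mm² = 245000 / 2.4053 = 101858.4 mm = 101.86 m.

101.86 m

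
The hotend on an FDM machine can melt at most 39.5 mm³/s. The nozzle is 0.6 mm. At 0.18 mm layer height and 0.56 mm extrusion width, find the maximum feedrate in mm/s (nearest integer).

392 mm/s

Extrusion cross-section: 0.18 × 0.56 → 0.1008 mm².
Max speed = 39.5 / 0.1008 = 391.87 ≈ 392 mm/s.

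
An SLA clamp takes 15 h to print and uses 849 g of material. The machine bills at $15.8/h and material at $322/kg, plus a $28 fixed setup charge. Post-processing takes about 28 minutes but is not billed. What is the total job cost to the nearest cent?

Machine cost: 15.8 × 15 → $237.00.
Material charge = 322 × 849/1000 = $273.378.
Total = 237.00 + 273.378 + 28 = 538.378 ≈ $538.38.

$538.38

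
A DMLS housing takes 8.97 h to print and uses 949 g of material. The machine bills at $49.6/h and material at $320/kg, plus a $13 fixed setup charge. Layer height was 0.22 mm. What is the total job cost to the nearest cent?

Time charge: 49.6 × 8.97 → $444.912.
Feedstock cost = 320 × 949/1000, so $303.68.
Total = 444.912 + 303.68 + 13 = 761.592 ≈ $761.59.

$761.59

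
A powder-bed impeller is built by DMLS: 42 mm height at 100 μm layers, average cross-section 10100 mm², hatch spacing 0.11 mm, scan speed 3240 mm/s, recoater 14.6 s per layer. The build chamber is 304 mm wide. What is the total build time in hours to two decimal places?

Layer count = ceil(42 / 0.1) = 420.
Hatch length per layer = 10100 / 0.11 = 91818.2 mm.
Scan time per layer = 91818.2 / 3240 = 28.339 s.
Time per layer: 28.339 + 14.6 → 42.939 s.
420 layers × 42.939 s/layer = 18034.38 s, i.e. 5.01 hours.

5.01 hours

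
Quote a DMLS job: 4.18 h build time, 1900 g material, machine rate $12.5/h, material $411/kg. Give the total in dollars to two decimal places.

$833.15

Machine cost: 12.5 × 4.18 → $52.25.
Material cost: 411 × 1900/1000 → $780.90.
Job cost: 52.25 + 780.90 = $833.15.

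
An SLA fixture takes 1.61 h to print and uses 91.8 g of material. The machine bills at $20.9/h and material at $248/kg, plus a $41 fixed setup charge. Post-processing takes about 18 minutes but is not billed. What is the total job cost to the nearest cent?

Machine-time cost = 20.9 × 1.61 = $33.649.
Material charge: 248 × 91.8/1000 → $22.7664.
Total = 33.649 + 22.7664 + 41 = 97.4154 ≈ $97.42.

$97.42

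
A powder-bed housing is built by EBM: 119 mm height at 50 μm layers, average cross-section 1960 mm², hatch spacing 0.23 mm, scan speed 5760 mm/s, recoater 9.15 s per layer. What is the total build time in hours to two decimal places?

7.03 hours

Number of layers: 119 / 0.05 → 2380 (rounded up).
Scan path per layer = 1960 / 0.23, so 8521.7 mm.
Beam time per layer = 8521.7 / 5760, so 1.4795 s.
Time per layer = 1.4795 + 9.15, so 10.6295 s.
Total: 2380 × 10.6295 s = 25298.21 s → 7.03 hours.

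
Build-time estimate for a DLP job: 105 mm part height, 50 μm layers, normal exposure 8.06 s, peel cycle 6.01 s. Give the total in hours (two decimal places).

8.21 hours

Layers = ⌈105/0.05⌉ = 2100.
Per-layer time = 8.06 + 6.01 = 14.07 s.
Total = 2100 × 14.07 = 29547 s = 8.21 hours.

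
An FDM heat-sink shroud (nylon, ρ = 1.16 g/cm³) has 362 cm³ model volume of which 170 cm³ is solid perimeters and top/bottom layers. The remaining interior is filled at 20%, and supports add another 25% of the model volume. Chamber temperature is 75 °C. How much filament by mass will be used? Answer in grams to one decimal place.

346.7 g

Interior volume = 362 − 170, so 192 cm³.
Deposited infill: 0.20 × 192 → 38.4 cm³.
Support: 0.25 × 362 → 90.5 cm³.
Deposited volume = 170 + 38.4 + 90.5, so 298.9 cm³.
Mass = 298.9 × 1.16, so 346.724 g.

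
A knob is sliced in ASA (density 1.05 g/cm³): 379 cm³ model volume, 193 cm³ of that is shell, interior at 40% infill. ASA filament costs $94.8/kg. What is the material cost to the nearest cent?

$26.62

Infill region = 379 − 193, so 186 cm³.
Infill volume: 0.40 × 186 → 74.4 cm³.
Total extruded = 193 + 74.4 = 267.4 cm³.
Mass = 267.4 × 1.05, so 280.77 g.
At $94.8/kg: 280.77/1000 × 94.8 = $26.62.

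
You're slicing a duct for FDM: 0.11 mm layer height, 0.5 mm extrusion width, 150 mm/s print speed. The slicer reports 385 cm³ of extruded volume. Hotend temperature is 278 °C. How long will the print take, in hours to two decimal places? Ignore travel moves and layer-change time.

Bead cross-section = 0.11 × 0.5 = 0.055 mm².
Toolpath length = 385 cm³ / 0.055 mm² = 385000 / 0.055 = 7000000 mm.
Time extruding = 7000000 / 150 = 46666.7 s.
That's 46666.7 s → 12.96 hours.

12.96 hours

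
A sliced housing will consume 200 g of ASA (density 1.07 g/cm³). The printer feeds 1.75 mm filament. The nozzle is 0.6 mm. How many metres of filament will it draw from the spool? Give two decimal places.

77.71 m

Extruded volume: 200/1.07 = 186.9159 cm³ (186915.9 mm³).
Cross-section of 1.75 mm filament: π·(1.75/2)² = 2.4053 mm².
Length = 186915.9 / 2.4053 = 77710.02 mm = 77.71 m.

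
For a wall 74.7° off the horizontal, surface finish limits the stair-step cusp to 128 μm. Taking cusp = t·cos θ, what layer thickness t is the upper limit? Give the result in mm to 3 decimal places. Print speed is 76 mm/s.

Layer height = cusp / cos(74.7°) = 0.128 / 0.2639 = 0.485 mm.

0.485 mm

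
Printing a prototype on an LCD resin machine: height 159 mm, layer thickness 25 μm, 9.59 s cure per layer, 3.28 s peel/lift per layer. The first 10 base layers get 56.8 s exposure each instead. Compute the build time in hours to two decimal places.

Number of layers: 159 / 0.025 → 6360 (rounded up).
Burn-in layers = 10 × (56.8 + 3.28), so 600.8 s.
Remaining layers = 6350 × (9.59 + 3.28), so 81724.5 s.
Sum: 600.8 + 81724.5 = 82325.3 s → 22.87 hours.

22.87 hours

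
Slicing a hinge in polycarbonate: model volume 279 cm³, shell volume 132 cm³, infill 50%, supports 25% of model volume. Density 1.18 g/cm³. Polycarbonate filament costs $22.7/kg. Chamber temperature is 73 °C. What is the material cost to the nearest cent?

Volume inside the shell: 279 − 132 → 147 cm³.
Deposited infill: 0.50 × 147 → 73.5 cm³.
Support = 0.25 × 279 = 69.75 cm³.
Total extruded: 132 + 73.5 + 69.75 → 275.25 cm³.
Mass = 275.25 × 1.18, so 324.795 g.
Cost = 324.795 g / 1000 × $22.7/kg = $7.37.

$7.37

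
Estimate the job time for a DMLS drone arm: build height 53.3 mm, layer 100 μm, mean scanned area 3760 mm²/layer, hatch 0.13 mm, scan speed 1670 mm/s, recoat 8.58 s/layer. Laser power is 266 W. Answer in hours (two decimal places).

3.83 hours

Layer count = ceil(53.3 / 0.1) = 533.
Hatch length per layer = 3760 / 0.13, so 28923.1 mm.
Scan time per layer: 28923.1 / 1670 → 17.3192 s.
Layer cycle: 17.3192 + 8.58 → 25.8992 s.
Build time = 533 × 25.8992 = 13804.2736 s = 3.83 hours.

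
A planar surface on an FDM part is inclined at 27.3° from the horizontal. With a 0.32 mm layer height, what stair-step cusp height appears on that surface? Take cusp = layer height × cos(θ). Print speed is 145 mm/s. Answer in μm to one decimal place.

284.4 μm

h_c = t·cos θ = 0.32 × 0.8886 = 0.284352 mm (284.4 μm).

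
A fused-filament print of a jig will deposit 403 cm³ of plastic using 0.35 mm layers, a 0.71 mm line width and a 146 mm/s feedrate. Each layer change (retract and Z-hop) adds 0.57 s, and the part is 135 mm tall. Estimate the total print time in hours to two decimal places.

3.15 hours

Line area = 0.35 × 0.71, so 0.2485 mm².
Path length: 403000 mm³ / 0.2485 mm² → 1621730.4 mm.
Extrusion time = 1621730.4 / 146 = 11107.7 s.
Layers = ⌈135/0.35⌉ = 386.
Z-hop total: 386 × 0.57 → 220.02 s.
Total = 11107.7 + 220.02 = 11327.72 s = 3.15 hours.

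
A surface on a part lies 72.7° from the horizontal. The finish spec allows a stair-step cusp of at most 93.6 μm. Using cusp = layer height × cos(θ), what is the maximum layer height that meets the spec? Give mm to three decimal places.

0.315 mm

cos(72.7°) = 0.2974; t_max = 0.0936/0.2974 = 0.315 mm.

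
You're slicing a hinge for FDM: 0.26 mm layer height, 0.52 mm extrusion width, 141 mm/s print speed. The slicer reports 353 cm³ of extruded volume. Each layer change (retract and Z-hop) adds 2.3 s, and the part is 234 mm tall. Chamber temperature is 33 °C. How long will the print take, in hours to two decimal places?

5.72 hours

Line area: 0.26 × 0.52 → 0.1352 mm².
Toolpath length = 353 cm³ / 0.1352 mm² = 353000 / 0.1352 = 2610946.7 mm.
Print-move time: 2610946.7 / 141 → 18517.4 s.
Number of layers: 234 / 0.26 → 900 (rounded up).
Layer-change overhead = 900 × 2.3 = 2070 s.
Total = 18517.4 + 2070 = 20587.4 s = 5.72 hours.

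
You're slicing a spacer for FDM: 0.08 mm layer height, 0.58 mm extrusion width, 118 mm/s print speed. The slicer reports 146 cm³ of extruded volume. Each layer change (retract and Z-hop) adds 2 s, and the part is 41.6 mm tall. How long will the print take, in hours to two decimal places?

Line area = 0.08 × 0.58, so 0.0464 mm².
Total extruded path = 146000/0.0464 = 3146551.7 mm.
Print-move time = 3146551.7 / 118 = 26665.7 s.
Layers = ⌈41.6/0.08⌉ = 520.
Z-hop total = 520 × 2 = 1040 s.
Altogether 26665.7 + 1040 = 27705.7 s, i.e. 7.70 hours.

7.70 hours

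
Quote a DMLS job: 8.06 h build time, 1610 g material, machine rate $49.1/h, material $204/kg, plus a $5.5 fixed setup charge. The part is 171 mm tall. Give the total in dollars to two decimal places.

Time charge = 49.1 × 8.06 = $395.746.
Material cost = 204 × 1610/1000 = $328.44.
Adding setup: 395.746 + 328.44 + 5.5 → 729.686 ≈ $729.69.

$729.69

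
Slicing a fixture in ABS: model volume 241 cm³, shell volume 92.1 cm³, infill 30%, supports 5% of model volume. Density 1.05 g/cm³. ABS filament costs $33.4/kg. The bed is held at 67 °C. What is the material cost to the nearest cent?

$5.22

Interior volume = 241 − 92.1, so 148.9 cm³.
Infill deposited = 0.30 × 148.9 = 44.67 cm³.
Support: 0.05 × 241 → 12.05 cm³.
Total printed volume = 92.1 + 44.67 + 12.05 = 148.82 cm³.
Mass = 148.82 × 1.05, so 156.261 g.
Cost = 156.261 g / 1000 × $33.4/kg = $5.22.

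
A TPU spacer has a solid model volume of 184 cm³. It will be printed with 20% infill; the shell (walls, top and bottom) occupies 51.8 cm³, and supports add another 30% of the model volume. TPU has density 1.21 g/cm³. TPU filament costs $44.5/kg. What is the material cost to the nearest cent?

Interior volume = 184 − 51.8, so 132.2 cm³.
Infill volume = 0.20 × 132.2 = 26.44 cm³.
Support = 0.30 × 184 = 55.2 cm³.
Total extruded = 51.8 + 26.44 + 55.2, so 133.44 cm³.
Mass = 133.44 × 1.21 = 161.4624 g.
At $44.5/kg: 161.4624/1000 × 44.5 = $7.19.

$7.19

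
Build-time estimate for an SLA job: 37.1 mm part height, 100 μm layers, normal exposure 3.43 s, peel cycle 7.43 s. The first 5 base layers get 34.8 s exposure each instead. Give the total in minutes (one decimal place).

Layers = ⌈37.1/0.1⌉ = 371.
Bottom layers: 5 × (34.8 + 7.43) → 211.15 s.
Normal layers = 366 × (3.43 + 7.43) = 3974.76 s.
Sum: 211.15 + 3974.76 = 4185.91 s → 69.8 minutes.

69.8 minutes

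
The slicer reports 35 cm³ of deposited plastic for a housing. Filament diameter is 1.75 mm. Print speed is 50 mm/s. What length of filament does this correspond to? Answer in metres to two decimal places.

14.55 m

A = π r² = π × 0.875² = 2.4053 mm².
L = 35000 mm³ / 2.4053 mm² = 14551.2 mm, i.e. 14.55 m.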